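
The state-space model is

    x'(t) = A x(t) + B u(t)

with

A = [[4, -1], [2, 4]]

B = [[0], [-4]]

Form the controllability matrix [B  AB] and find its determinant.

16

AB = [[4], [-16]]
Controllability matrix C = [B  AB] = [[0, 4], [-4, -16]]
det(C) = 0·(-16) - 4·(-4) = 0 - (-16) = 16
Since det(C) ≠ 0, rank(C) = 2 and the system is completely controllable.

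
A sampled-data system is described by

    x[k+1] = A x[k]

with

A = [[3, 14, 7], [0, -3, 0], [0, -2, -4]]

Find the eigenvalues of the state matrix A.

-4, -3, 3

det(zI - A) = z^3 - (tr A)z^2 + (M11 + M22 + M33)z - det A, where Mii is the 2×2 principal minor of A obtained by deleting row i and column i.
tr A = 3 + (-3) + (-4) = -4; M11 = (-3)·(-4) - 0·(-2) = 12 - 0 = 12; M22 = 3·(-4) - 7·0 = -12 - 0 = -12; M33 = 3·(-3) - 14·0 = -9 - 0 = -9; sum of minors = -9.
det A = 3·((-3)·(-4) - 0·(-2)) - 14·(0·(-4) - 0·0) + 7·(0·(-2) - (-3)·0) = 3·12 - 14·0 + 7·0 = 36.
So p(z) = det(zI - A) = z^3 + 4z^2 - 9z - 36.
Rational-root test: any integer root divides -36. Testing small divisors, z = -3 works: p(-3) = -27 + 36 + 27 + (-36) = 0, so (z + 3) is a factor.
Dividing, p(z) = (z + 3)(z^2 + z - 12).
Factor z^2 + z - 12: two numbers with sum -1 and product -12 are 3 and -4, so z^2 + z - 12 = (z - 3)(z + 4).
Hence p(z) = (z - 3) (z + 3) (z + 4), with roots -4, -3, 3.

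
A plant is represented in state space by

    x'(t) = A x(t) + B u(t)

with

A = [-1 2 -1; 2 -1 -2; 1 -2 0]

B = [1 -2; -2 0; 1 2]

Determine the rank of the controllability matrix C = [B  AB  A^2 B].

AB = [[-6, 0], [2, -8], [5, -2]]
A^2B = [[5, -14], [-24, 12], [-10, 16]]
Controllability matrix C = [B  AB  A^2B] = [[1, -2, -6, 0, 5, -14], [-2, 0, 2, -8, -24, 12], [1, 2, 5, -2, -10, 16]]
Take the 3×3 submatrix of C formed by columns 1, 2, 3: [[1, -2, -6], [-2, 0, 2], [1, 2, 5]]. Its determinant is 1·(0·5 - 2·2) - (-2)·((-2)·5 - 2·1) + (-6)·((-2)·2 - 0·1) = 1·(-4) - (-2)·(-12) + (-6)·(-4) = -4 ≠ 0.
So rank(C) ≥ 3; since C has 3 rows, rank(C) = 3.
rank(C) = 3 = n, so the pair (A, B) is completely controllable.

3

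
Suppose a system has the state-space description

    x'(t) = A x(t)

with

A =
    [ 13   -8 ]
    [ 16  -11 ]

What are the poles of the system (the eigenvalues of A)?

-3, 5

det(sI - A) = s^2 - (tr A)s + det A, with tr A = 13 + (-11) = 2 and det A = 13·(-11) - (-8)·16 = -143 - (-128) = -15.
So p(s) = det(sI - A) = s^2 - 2s - 15.
Factor s^2 - 2s - 15: two numbers with sum 2 and product -15 are 5 and -3, so s^2 - 2s - 15 = (s - 5)(s + 3).
Hence p(s) = (s - 5) (s + 3), with roots -3, 5.
At least one eigenvalue has non-negative real part, so the system is not asymptotically stable.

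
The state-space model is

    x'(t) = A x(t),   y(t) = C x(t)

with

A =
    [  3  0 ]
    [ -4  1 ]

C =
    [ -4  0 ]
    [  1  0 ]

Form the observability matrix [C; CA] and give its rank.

CA = [[-12, 0], [3, 0]]
Observability matrix O = [C; CA] = [[-4, 0], [1, 0], [-12, 0], [3, 0]]
Every row of O is a scalar multiple of row 1 = [-4, 0] (multipliers 1, -1/4, 3, -3/4), so the rows span a one-dimensional space.
O ≠ 0, hence rank(O) = 1.
rank(O) = 1 < n = 2, so the pair (A, C) is not completely observable.

1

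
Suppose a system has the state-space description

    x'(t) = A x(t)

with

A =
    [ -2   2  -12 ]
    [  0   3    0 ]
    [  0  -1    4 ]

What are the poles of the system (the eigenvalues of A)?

det(sI - A) = s^3 - (tr A)s^2 + (M11 + M22 + M33)s - det A, where Mii is the 2×2 principal minor of A obtained by deleting row i and column i.
tr A = (-2) + 3 + 4 = 5; M11 = 3·4 - 0·(-1) = 12 - 0 = 12; M22 = (-2)·4 - (-12)·0 = -8 - 0 = -8; M33 = (-2)·3 - 2·0 = -6 - 0 = -6; sum of minors = -2.
det A = (-2)·(3·4 - 0·(-1)) - 2·(0·4 - 0·0) + (-12)·(0·(-1) - 3·0) = (-2)·12 - 2·0 + (-12)·0 = -24.
So p(s) = det(sI - A) = s^3 - 5s^2 - 2s + 24.
Rational-root test: any integer root divides 24. Testing small divisors, s = -2 works: p(-2) = -8 + (-20) + 4 + 24 = 0, so (s + 2) is a factor.
Dividing, p(s) = (s + 2)(s^2 - 7s + 12).
Factor s^2 - 7s + 12: two numbers with sum 7 and product 12 are 4 and 3, so s^2 - 7s + 12 = (s - 4)(s - 3).
Hence p(s) = (s - 4) (s - 3) (s + 2), with roots -2, 3, 4.
At least one eigenvalue has non-negative real part, so the system is not asymptotically stable.

-2, 3, 4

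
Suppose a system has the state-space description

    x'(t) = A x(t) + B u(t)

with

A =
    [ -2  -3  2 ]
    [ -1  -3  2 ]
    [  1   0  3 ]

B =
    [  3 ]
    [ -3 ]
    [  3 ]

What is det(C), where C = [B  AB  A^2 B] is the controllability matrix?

AB = [[9], [12], [12]]
A^2B = [[-30], [-21], [45]]
Controllability matrix C = [B  AB  A^2B] = [[3, 9, -30], [-3, 12, -21], [3, 12, 45]]
Expanding along the first row, det(C) = 3·(12·45 - (-21)·12) - 9·((-3)·45 - (-21)·3) + (-30)·((-3)·12 - 12·3) = 3·792 - 9·(-72) + (-30)·(-72) = 5184
Since det(C) ≠ 0, rank(C) = 3 and the system is completely controllable.

5184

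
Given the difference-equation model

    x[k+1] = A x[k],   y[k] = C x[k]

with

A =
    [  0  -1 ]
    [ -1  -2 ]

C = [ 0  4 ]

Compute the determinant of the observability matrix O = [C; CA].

16

CA = [[-4, -8]]
Observability matrix O = [C; CA] = [[0, 4], [-4, -8]]
det(O) = 0·(-8) - 4·(-4) = 0 - (-16) = 16
Since det(O) ≠ 0, rank(O) = 2 and the system is completely observable.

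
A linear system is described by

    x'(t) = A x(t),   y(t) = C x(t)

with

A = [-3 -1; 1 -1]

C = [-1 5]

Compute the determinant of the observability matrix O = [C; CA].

-36

CA = [[8, -4]]
Observability matrix O = [C; CA] = [[-1, 5], [8, -4]]
det(O) = (-1)·(-4) - 5·8 = 4 - 40 = -36
Since det(O) ≠ 0, rank(O) = 2 and the system is completely observable.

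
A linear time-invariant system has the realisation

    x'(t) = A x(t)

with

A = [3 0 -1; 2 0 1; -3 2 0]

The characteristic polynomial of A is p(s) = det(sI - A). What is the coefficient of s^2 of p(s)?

-3

Expand det(sI - A) for the 3×3 matrix.
p(s) = s^3 - 3s^2 - 5s + 10.
(Check: constant term = det(-A) = (-1)^3 det A = 10; coefficient of s^2 = -tr A = -3.)
The coefficient of s^2 is -3.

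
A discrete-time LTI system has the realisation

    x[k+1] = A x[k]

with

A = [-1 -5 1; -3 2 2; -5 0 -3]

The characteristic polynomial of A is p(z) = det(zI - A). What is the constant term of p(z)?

-111

Expand det(zI - A) for the 3×3 matrix.
p(z) = z^3 + 2z^2 - 15z - 111.
(Check: constant term = det(-A) = (-1)^3 det A = -111; coefficient of z^2 = -tr A = 2.)
The constant term is -111.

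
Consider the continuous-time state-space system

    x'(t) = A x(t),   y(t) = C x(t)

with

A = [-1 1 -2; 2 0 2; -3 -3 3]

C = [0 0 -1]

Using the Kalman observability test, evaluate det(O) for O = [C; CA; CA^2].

0

CA = [[3, 3, -3]]
CA^2 = [[12, 12, -9]]
Observability matrix O = [C; CA; CA^2] = [[0, 0, -1], [3, 3, -3], [12, 12, -9]]
Expanding along the first row, det(O) = 0·(3·(-9) - (-3)·12) - 0·(3·(-9) - (-3)·12) + (-1)·(3·12 - 3·12) = 0·9 - 0·9 + (-1)·0 = 0
Since det(O) = 0, rank(O) < 3 and the system is not completely observable.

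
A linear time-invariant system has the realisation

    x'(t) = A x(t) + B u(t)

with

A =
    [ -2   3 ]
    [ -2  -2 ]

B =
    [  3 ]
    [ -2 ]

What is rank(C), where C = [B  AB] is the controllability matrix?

AB = [[-12], [-2]]
Controllability matrix C = [B  AB] = [[3, -12], [-2, -2]]
det(C) = 3·(-2) - (-12)·(-2) = -6 - 24 = -30 ≠ 0, so rank(C) = 2.
rank(C) = 2 = n, so the pair (A, B) is completely controllable.

2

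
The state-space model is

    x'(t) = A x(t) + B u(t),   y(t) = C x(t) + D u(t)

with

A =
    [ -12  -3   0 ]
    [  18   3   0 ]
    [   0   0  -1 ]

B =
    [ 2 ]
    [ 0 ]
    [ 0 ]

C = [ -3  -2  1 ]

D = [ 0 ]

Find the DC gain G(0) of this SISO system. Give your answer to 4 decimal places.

G(0) = C(-A)^{-1}B + D = -C A^{-1} B + D.
det A = -18, so A^{-1} = (1/-18)·adj(A) = [[1/6, 1/6, 0], [-1, -2/3, 0], [0, 0, -1]]
A^{-1} B = [1/3, -2, 0]^T
C A^{-1} B = 3
G(0) = D - C A^{-1} B = 0 - (3) = -3

-3.0000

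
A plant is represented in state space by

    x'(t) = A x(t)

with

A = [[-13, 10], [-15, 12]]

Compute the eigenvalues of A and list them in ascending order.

-3, 2

det(sI - A) = s^2 - (tr A)s + det A, with tr A = (-13) + 12 = -1 and det A = (-13)·12 - 10·(-15) = -156 - (-150) = -6.
So p(s) = det(sI - A) = s^2 + s - 6.
Factor s^2 + s - 6: two numbers with sum -1 and product -6 are 2 and -3, so s^2 + s - 6 = (s - 2)(s + 3).
Hence p(s) = (s - 2) (s + 3), with roots -3, 2.
At least one eigenvalue has non-negative real part, so the system is not asymptotically stable.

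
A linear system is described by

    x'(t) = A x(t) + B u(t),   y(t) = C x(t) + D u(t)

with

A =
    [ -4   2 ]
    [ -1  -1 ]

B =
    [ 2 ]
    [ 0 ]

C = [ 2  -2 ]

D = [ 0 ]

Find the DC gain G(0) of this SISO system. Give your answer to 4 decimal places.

G(0) = C(-A)^{-1}B + D = -C A^{-1} B + D.
det A = 6, so A^{-1} = (1/6)·adj(A) = [[-1/6, -1/3], [1/6, -2/3]]
A^{-1} B = [-1/3, 1/3]^T
C A^{-1} B = -4/3
G(0) = D - C A^{-1} B = 0 - (-4/3) = 4/3 ≈ 1.3333

1.3333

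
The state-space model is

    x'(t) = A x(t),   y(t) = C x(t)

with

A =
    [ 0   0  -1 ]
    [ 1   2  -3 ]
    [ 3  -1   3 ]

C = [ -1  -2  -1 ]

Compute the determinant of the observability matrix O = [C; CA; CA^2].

CA = [[-5, -3, 4]]
CA^2 = [[9, -10, 26]]
Observability matrix O = [C; CA; CA^2] = [[-1, -2, -1], [-5, -3, 4], [9, -10, 26]]
Expanding along the first row, det(O) = (-1)·((-3)·26 - 4·(-10)) - (-2)·((-5)·26 - 4·9) + (-1)·((-5)·(-10) - (-3)·9) = (-1)·(-38) - (-2)·(-166) + (-1)·77 = -371
Since det(O) ≠ 0, rank(O) = 3 and the system is completely observable.

-371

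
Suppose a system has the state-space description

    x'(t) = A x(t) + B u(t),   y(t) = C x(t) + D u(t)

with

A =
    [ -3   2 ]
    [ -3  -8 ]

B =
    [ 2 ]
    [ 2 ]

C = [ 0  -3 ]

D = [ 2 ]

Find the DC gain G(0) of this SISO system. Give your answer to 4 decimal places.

2.0000

G(0) = C(-A)^{-1}B + D = -C A^{-1} B + D.
det A = 30, so A^{-1} = (1/30)·adj(A) = [[-4/15, -1/15], [1/10, -1/10]]
A^{-1} B = [-2/3, 0]^T
C A^{-1} B = 0
G(0) = D - C A^{-1} B = 2 - (0) = 2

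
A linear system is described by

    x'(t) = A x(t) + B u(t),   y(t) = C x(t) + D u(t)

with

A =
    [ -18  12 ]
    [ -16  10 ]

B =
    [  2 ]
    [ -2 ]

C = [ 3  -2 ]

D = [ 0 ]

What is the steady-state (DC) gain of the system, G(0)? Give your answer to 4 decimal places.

G(0) = C(-A)^{-1}B + D = -C A^{-1} B + D.
det A = 12, so A^{-1} = (1/12)·adj(A) = [[5/6, -1], [4/3, -3/2]]
A^{-1} B = [11/3, 17/3]^T
C A^{-1} B = -1/3
G(0) = D - C A^{-1} B = 0 - (-1/3) = 1/3 ≈ 0.3333

0.3333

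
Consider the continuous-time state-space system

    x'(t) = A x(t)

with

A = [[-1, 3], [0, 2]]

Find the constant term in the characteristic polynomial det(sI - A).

For a 2×2 matrix, det(sI - A) = s^2 - (tr A)s + det A.
tr A = 1, det A = -2.
So p(s) = s^2 - s - 2.
The constant term is -2.

-2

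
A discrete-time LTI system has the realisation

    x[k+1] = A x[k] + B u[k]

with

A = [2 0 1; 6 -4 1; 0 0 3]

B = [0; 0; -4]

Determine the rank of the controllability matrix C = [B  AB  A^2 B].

2

AB = [[-4], [-4], [-12]]
A^2B = [[-20], [-20], [-36]]
Controllability matrix C = [B  AB  A^2B] = [[0, -4, -20], [0, -4, -20], [-4, -12, -36]]
The rows r1, r2, r3 of C are linearly dependent: -r1 + r2 = 0 (check each entry), so rank(C) ≤ 2.
The 2×2 minor from rows 1, 3, columns 1, 2 is 0·(-12) - (-4)·(-4) = 0 - 16 = -16 ≠ 0, so rank(C) = 2.
rank(C) = 2 < n = 3, so the pair (A, B) is not completely controllable.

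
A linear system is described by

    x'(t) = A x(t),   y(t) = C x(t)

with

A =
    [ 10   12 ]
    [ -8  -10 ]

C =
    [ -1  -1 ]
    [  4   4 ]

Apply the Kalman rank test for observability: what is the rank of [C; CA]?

CA = [[-2, -2], [8, 8]]
Observability matrix O = [C; CA] = [[-1, -1], [4, 4], [-2, -2], [8, 8]]
Every row of O is a scalar multiple of row 1 = [-1, -1] (multipliers 1, -4, 2, -8), so the rows span a one-dimensional space.
O ≠ 0, hence rank(O) = 1.
rank(O) = 1 < n = 2, so the pair (A, C) is not completely observable.

1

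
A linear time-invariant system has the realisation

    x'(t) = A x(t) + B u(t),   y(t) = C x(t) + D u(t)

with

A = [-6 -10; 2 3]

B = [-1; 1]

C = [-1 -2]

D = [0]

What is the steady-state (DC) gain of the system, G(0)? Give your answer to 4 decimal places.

G(0) = C(-A)^{-1}B + D = -C A^{-1} B + D.
det A = 2, so A^{-1} = (1/2)·adj(A) = [[3/2, 5], [-1, -3]]
A^{-1} B = [7/2, -2]^T
C A^{-1} B = 1/2
G(0) = D - C A^{-1} B = 0 - (1/2) = -1/2 ≈ -0.5000

-0.5000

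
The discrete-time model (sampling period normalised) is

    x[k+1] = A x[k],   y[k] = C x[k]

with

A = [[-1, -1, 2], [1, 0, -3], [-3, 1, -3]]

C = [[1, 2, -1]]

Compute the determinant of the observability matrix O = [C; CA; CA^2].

-143

CA = [[4, -2, -1]]
CA^2 = [[-3, -5, 17]]
Observability matrix O = [C; CA; CA^2] = [[1, 2, -1], [4, -2, -1], [-3, -5, 17]]
Expanding along the first row, det(O) = 1·((-2)·17 - (-1)·(-5)) - 2·(4·17 - (-1)·(-3)) + (-1)·(4·(-5) - (-2)·(-3)) = 1·(-39) - 2·65 + (-1)·(-26) = -143
Since det(O) ≠ 0, rank(O) = 3 and the system is completely observable.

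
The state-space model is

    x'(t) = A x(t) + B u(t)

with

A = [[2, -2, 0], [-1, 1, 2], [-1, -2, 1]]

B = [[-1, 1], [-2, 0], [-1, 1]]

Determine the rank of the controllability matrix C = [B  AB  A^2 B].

AB = [[2, 2], [-3, 1], [4, 0]]
A^2B = [[10, 2], [3, -1], [8, -4]]
Controllability matrix C = [B  AB  A^2B] = [[-1, 1, 2, 2, 10, 2], [-2, 0, -3, 1, 3, -1], [-1, 1, 4, 0, 8, -4]]
Take the 3×3 submatrix of C formed by columns 1, 2, 3: [[-1, 1, 2], [-2, 0, -3], [-1, 1, 4]]. Its determinant is (-1)·(0·4 - (-3)·1) - 1·((-2)·4 - (-3)·(-1)) + 2·((-2)·1 - 0·(-1)) = (-1)·3 - 1·(-11) + 2·(-2) = 4 ≠ 0.
So rank(C) ≥ 3; since C has 3 rows, rank(C) = 3.
rank(C) = 3 = n, so the pair (A, B) is completely controllable.

3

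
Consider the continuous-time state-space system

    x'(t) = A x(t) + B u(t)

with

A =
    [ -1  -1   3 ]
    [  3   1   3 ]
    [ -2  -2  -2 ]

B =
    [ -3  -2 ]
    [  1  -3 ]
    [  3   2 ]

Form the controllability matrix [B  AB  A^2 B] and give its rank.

3

AB = [[11, 11], [1, -3], [-2, 6]]
A^2B = [[-18, 10], [28, 48], [-20, -28]]
Controllability matrix C = [B  AB  A^2B] = [[-3, -2, 11, 11, -18, 10], [1, -3, 1, -3, 28, 48], [3, 2, -2, 6, -20, -28]]
Take the 3×3 submatrix of C formed by columns 1, 2, 3: [[-3, -2, 11], [1, -3, 1], [3, 2, -2]]. Its determinant is (-3)·((-3)·(-2) - 1·2) - (-2)·(1·(-2) - 1·3) + 11·(1·2 - (-3)·3) = (-3)·4 - (-2)·(-5) + 11·11 = 99 ≠ 0.
So rank(C) ≥ 3; since C has 3 rows, rank(C) = 3.
rank(C) = 3 = n, so the pair (A, B) is completely controllable.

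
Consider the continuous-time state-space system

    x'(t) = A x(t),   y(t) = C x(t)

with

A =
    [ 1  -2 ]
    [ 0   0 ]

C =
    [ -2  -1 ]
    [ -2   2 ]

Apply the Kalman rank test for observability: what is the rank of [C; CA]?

CA = [[-2, 4], [-2, 4]]
Observability matrix O = [C; CA] = [[-2, -1], [-2, 2], [-2, 4], [-2, 4]]
Take the 2×2 submatrix of O formed by rows 1, 2: [[-2, -1], [-2, 2]]. Its determinant is (-2)·2 - (-1)·(-2) = -4 - 2 = -6 ≠ 0.
So rank(O) ≥ 2; since O has 2 columns, rank(O) = 2.
rank(O) = 2 = n, so the pair (A, C) is completely observable.

2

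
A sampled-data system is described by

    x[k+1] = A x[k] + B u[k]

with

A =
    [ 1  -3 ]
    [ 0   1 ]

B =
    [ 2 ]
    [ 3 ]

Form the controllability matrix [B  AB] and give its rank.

2

AB = [[-7], [3]]
Controllability matrix C = [B  AB] = [[2, -7], [3, 3]]
det(C) = 2·3 - (-7)·3 = 6 - (-21) = 27 ≠ 0, so rank(C) = 2.
rank(C) = 2 = n, so the pair (A, B) is completely controllable.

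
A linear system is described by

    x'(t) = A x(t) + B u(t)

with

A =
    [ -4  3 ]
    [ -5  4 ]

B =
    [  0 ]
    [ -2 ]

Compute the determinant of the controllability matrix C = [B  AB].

-12

AB = [[-6], [-8]]
Controllability matrix C = [B  AB] = [[0, -6], [-2, -8]]
det(C) = 0·(-8) - (-6)·(-2) = 0 - 12 = -12
Since det(C) ≠ 0, rank(C) = 2 and the system is completely controllable.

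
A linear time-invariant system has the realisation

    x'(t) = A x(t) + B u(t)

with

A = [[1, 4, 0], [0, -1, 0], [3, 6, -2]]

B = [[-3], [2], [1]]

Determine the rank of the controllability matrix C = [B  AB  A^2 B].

AB = [[5], [-2], [1]]
A^2B = [[-3], [2], [1]]
Controllability matrix C = [B  AB  A^2B] = [[-3, 5, -3], [2, -2, 2], [1, 1, 1]]
The rows r1, r2, r3 of C are linearly dependent: -r1 - 2·r2 + r3 = 0 (check each entry), so rank(C) ≤ 2.
The 2×2 minor from rows 1, 2, columns 1, 2 is (-3)·(-2) - 5·2 = 6 - 10 = -4 ≠ 0, so rank(C) = 2.
rank(C) = 2 < n = 3, so the pair (A, B) is not completely controllable.

2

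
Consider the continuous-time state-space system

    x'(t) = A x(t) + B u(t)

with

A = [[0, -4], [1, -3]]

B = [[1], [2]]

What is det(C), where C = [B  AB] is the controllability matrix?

11

AB = [[-8], [-5]]
Controllability matrix C = [B  AB] = [[1, -8], [2, -5]]
det(C) = 1·(-5) - (-8)·2 = -5 - (-16) = 11
Since det(C) ≠ 0, rank(C) = 2 and the system is completely controllable.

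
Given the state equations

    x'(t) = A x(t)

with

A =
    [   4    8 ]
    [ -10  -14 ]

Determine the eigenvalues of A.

det(sI - A) = s^2 - (tr A)s + det A, with tr A = 4 + (-14) = -10 and det A = 4·(-14) - 8·(-10) = -56 - (-80) = 24.
So p(s) = det(sI - A) = s^2 + 10s + 24.
Factor s^2 + 10s + 24: two numbers with sum -10 and product 24 are -4 and -6, so s^2 + 10s + 24 = (s + 4)(s + 6).
Hence p(s) = (s + 4) (s + 6), with roots -6, -4.
All eigenvalues have negative real part, so the system is asymptotically stable.

-6, -4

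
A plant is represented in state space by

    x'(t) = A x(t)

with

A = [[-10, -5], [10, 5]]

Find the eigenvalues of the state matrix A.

-5, 0

det(sI - A) = s^2 - (tr A)s + det A, with tr A = (-10) + 5 = -5 and det A = (-10)·5 - (-5)·10 = -50 - (-50) = 0.
So p(s) = det(sI - A) = s^2 + 5s.
Factor s^2 + 5s: two numbers with sum -5 and product 0 are 0 and -5, so s^2 + 5s = s(s + 5).
Hence p(s) = s (s + 5), with roots -5, 0.
At least one eigenvalue has non-negative real part, so the system is not asymptotically stable.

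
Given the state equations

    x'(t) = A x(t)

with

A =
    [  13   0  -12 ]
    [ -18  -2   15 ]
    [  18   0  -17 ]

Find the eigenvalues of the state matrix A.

det(sI - A) = s^3 - (tr A)s^2 + (M11 + M22 + M33)s - det A, where Mii is the 2×2 principal minor of A obtained by deleting row i and column i.
tr A = 13 + (-2) + (-17) = -6; M11 = (-2)·(-17) - 15·0 = 34 - 0 = 34; M22 = 13·(-17) - (-12)·18 = -221 - (-216) = -5; M33 = 13·(-2) - 0·(-18) = -26 - 0 = -26; sum of minors = 3.
det A = 13·((-2)·(-17) - 15·0) - 0·((-18)·(-17) - 15·18) + (-12)·((-18)·0 - (-2)·18) = 13·34 - 0·36 + (-12)·36 = 10.
So p(s) = det(sI - A) = s^3 + 6s^2 + 3s - 10.
Rational-root test: any integer root divides -10. Testing small divisors, s = 1 works: p(1) = 1 + 6 + 3 + (-10) = 0, so (s - 1) is a factor.
Dividing, p(s) = (s - 1)(s^2 + 7s + 10).
Factor s^2 + 7s + 10: two numbers with sum -7 and product 10 are -2 and -5, so s^2 + 7s + 10 = (s + 2)(s + 5).
Hence p(s) = (s - 1) (s + 2) (s + 5), with roots -5, -2, 1.
At least one eigenvalue has non-negative real part, so the system is not asymptotically stable.

-5, -2, 1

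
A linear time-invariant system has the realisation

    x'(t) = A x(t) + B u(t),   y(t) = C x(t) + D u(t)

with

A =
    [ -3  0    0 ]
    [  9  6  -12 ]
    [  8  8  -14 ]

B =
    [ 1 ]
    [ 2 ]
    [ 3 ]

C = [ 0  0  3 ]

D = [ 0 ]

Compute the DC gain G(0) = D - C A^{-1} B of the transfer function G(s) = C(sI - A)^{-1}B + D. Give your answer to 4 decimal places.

G(0) = C(-A)^{-1}B + D = -C A^{-1} B + D.
det A = -36, so A^{-1} = (1/-36)·adj(A) = [[-1/3, 0, 0], [-5/6, -7/6, 1], [-2/3, -2/3, 1/2]]
A^{-1} B = [-1/3, -1/6, -1/2]^T
C A^{-1} B = -3/2
G(0) = D - C A^{-1} B = 0 - (-3/2) = 3/2 ≈ 1.5000

1.5000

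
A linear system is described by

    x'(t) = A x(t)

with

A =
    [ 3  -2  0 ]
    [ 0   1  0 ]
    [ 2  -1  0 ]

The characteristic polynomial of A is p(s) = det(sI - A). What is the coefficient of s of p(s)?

3

Expand det(sI - A) for the 3×3 matrix.
p(s) = s^3 - 4s^2 + 3s.
(Check: constant term = det(-A) = (-1)^3 det A = 0; coefficient of s^2 = -tr A = -4.)
The coefficient of s is 3.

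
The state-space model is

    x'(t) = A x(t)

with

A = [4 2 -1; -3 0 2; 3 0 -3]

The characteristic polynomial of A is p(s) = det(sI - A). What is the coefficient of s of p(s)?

-3

Expand det(sI - A) for the 3×3 matrix.
p(s) = s^3 - s^2 - 3s + 6.
(Check: constant term = det(-A) = (-1)^3 det A = 6; coefficient of s^2 = -tr A = -1.)
The coefficient of s is -3.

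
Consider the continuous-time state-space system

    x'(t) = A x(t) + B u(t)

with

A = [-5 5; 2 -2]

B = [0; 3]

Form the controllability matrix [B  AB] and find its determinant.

AB = [[15], [-6]]
Controllability matrix C = [B  AB] = [[0, 15], [3, -6]]
det(C) = 0·(-6) - 15·3 = 0 - 45 = -45
Since det(C) ≠ 0, rank(C) = 2 and the system is completely controllable.

-45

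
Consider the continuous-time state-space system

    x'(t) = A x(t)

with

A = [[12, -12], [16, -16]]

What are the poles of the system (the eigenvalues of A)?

det(sI - A) = s^2 - (tr A)s + det A, with tr A = 12 + (-16) = -4 and det A = 12·(-16) - (-12)·16 = -192 - (-192) = 0.
So p(s) = det(sI - A) = s^2 + 4s.
Factor s^2 + 4s: two numbers with sum -4 and product 0 are 0 and -4, so s^2 + 4s = s(s + 4).
Hence p(s) = s (s + 4), with roots -4, 0.
At least one eigenvalue has non-negative real part, so the system is not asymptotically stable.

-4, 0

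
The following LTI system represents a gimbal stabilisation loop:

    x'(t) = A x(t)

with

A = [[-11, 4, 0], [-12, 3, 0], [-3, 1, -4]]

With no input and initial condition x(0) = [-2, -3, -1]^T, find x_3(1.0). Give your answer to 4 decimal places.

det(sI - A) = s^3 - (tr A)s^2 + (M11 + M22 + M33)s - det A, where Mii is the 2×2 principal minor of A obtained by deleting row i and column i.
tr A = (-11) + 3 + (-4) = -12; M11 = 3·(-4) - 0·1 = -12 - 0 = -12; M22 = (-11)·(-4) - 0·(-3) = 44 - 0 = 44; M33 = (-11)·3 - 4·(-12) = -33 - (-48) = 15; sum of minors = 47.
det A = (-11)·(3·(-4) - 0·1) - 4·((-12)·(-4) - 0·(-3)) + 0·((-12)·1 - 3·(-3)) = (-11)·(-12) - 4·48 + 0·(-3) = -60.
So p(s) = det(sI - A) = s^3 + 12s^2 + 47s + 60.
Rational-root test: any integer root divides 60. Testing small divisors, s = -3 works: p(-3) = -27 + 108 + (-141) + 60 = 0, so (s + 3) is a factor.
Dividing, p(s) = (s + 3)(s^2 + 9s + 20).
Factor s^2 + 9s + 20: two numbers with sum -9 and product 20 are -4 and -5, so s^2 + 9s + 20 = (s + 4)(s + 5).
Hence p(s) = (s + 3) (s + 4) (s + 5), with roots -5, -4, -3.
The eigenvalues -5, -4, -3 are distinct and real, so A is diagonalisable and x(t) = e^{At} x(0) = V diag(e^{λ_i t}) V^{-1} x(0), where the columns of V are the eigenvectors.
λ = -5: A - (-5)I = [[-6, 4, 0], [-12, 8, 0], [-3, 1, 1]]. v must be orthogonal to every row; (row 1) × (row 3) = [4, 6, 6], so take v_1 = [-2, -3, -3]^T.
λ = -4: A - (-4)I = [[-7, 4, 0], [-12, 7, 0], [-3, 1, 0]]. v must be orthogonal to every row; (row 1) × (row 2) = [0, 0, -1], so take v_2 = [0, 0, 1]^T.
λ = -3: A - (-3)I = [[-8, 4, 0], [-12, 6, 0], [-3, 1, -1]]. v must be orthogonal to every row; (row 1) × (row 3) = [-4, -8, 4], so take v_3 = [-1, -2, 1]^T.
V = [v_1 v_2 v_3] = [[-2, 0, -1], [-3, 0, -2], [-3, 1, 1]] has det V = -1, so V^{-1} = adj(V)/det V = [[-2, 1, 0], [-9, 5, 1], [3, -2, 0]].
Modal coordinates z(0) = V^{-1} x(0): (-2)·(-2) + 1·(-3) + 0·(-1) = 1; (-9)·(-2) + 5·(-3) + 1·(-1) = 2; 3·(-2) + (-2)·(-3) + 0·(-1) = 0; so z(0) = [1, 2, 0]^T.
x_3(t) = Σ_i (v_i)_3 · z_i(0) · e^{λ_i t} (row 3 of V times the modal terms).
x_3(1.0) = (-3)·1·e^{-5·1.0} + 1·2·e^{-4·1.0} + 1·0·e^{-3·1.0} = (-3)·0.006738 + 2·0.018316 + 0·0.049787 = 0.0164.

0.0164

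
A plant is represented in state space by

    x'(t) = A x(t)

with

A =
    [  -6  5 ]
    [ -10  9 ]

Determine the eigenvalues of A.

det(sI - A) = s^2 - (tr A)s + det A, with tr A = (-6) + 9 = 3 and det A = (-6)·9 - 5·(-10) = -54 - (-50) = -4.
So p(s) = det(sI - A) = s^2 - 3s - 4.
Factor s^2 - 3s - 4: two numbers with sum 3 and product -4 are 4 and -1, so s^2 - 3s - 4 = (s - 4)(s + 1).
Hence p(s) = (s - 4) (s + 1), with roots -1, 4.
At least one eigenvalue has non-negative real part, so the system is not asymptotically stable.

-1, 4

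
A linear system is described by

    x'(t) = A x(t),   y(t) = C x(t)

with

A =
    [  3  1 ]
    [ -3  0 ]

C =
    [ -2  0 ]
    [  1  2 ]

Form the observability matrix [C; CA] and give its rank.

CA = [[-6, -2], [-3, 1]]
Observability matrix O = [C; CA] = [[-2, 0], [1, 2], [-6, -2], [-3, 1]]
Take the 2×2 submatrix of O formed by rows 1, 2: [[-2, 0], [1, 2]]. Its determinant is (-2)·2 - 0·1 = -4 - 0 = -4 ≠ 0.
So rank(O) ≥ 2; since O has 2 columns, rank(O) = 2.
rank(O) = 2 = n, so the pair (A, C) is completely observable.

2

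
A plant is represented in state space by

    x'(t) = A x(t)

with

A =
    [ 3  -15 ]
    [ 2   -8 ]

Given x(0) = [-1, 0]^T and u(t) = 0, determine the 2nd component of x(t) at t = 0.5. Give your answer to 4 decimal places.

-0.2895

det(sI - A) = s^2 - (tr A)s + det A, with tr A = 3 + (-8) = -5 and det A = 3·(-8) - (-15)·2 = -24 - (-30) = 6.
So p(s) = det(sI - A) = s^2 + 5s + 6.
Factor s^2 + 5s + 6: two numbers with sum -5 and product 6 are -2 and -3, so s^2 + 5s + 6 = (s + 2)(s + 3).
Hence p(s) = (s + 2) (s + 3), with roots -3, -2.
The eigenvalues -3, -2 are distinct and real, so A is diagonalisable and x(t) = e^{At} x(0) = V diag(e^{λ_i t}) V^{-1} x(0), where the columns of V are the eigenvectors.
λ = -3: A - (-3)I = [[6, -15], [2, -5]]. Row 1 gives 6·v1 + (-15)·v2 = 0, so take v_1 = [5, 2]^T.
λ = -2: A - (-2)I = [[5, -15], [2, -6]]. Row 1 gives 5·v1 + (-15)·v2 = 0, so take v_2 = [3, 1]^T.
V = [v_1 v_2] = [[5, 3], [2, 1]] has det V = -1, so V^{-1} = adj(V)/det V = [[-1, 3], [2, -5]].
Modal coordinates z(0) = V^{-1} x(0): (-1)·(-1) + 3·0 = 1; 2·(-1) + (-5)·0 = -2; so z(0) = [1, -2]^T.
x_2(t) = Σ_i (v_i)_2 · z_i(0) · e^{λ_i t} (row 2 of V times the modal terms).
x_2(0.5) = 2·1·e^{-3·0.5} + 1·(-2)·e^{-2·0.5} = 2·0.223130 + (-2)·0.367879 = -0.2895.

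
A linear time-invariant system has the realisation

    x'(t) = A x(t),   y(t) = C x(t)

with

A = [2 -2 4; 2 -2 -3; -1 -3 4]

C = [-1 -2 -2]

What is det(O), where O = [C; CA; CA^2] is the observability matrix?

2316

CA = [[-4, 12, -6]]
CA^2 = [[22, 2, -76]]
Observability matrix O = [C; CA; CA^2] = [[-1, -2, -2], [-4, 12, -6], [22, 2, -76]]
Expanding along the first row, det(O) = (-1)·(12·(-76) - (-6)·2) - (-2)·((-4)·(-76) - (-6)·22) + (-2)·((-4)·2 - 12·22) = (-1)·(-900) - (-2)·436 + (-2)·(-272) = 2316
Since det(O) ≠ 0, rank(O) = 3 and the system is completely observable.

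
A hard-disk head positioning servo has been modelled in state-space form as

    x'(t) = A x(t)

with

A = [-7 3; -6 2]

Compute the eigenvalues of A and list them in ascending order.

-4, -1

det(sI - A) = s^2 - (tr A)s + det A, with tr A = (-7) + 2 = -5 and det A = (-7)·2 - 3·(-6) = -14 - (-18) = 4.
So p(s) = det(sI - A) = s^2 + 5s + 4.
Factor s^2 + 5s + 4: two numbers with sum -5 and product 4 are -1 and -4, so s^2 + 5s + 4 = (s + 1)(s + 4).
Hence p(s) = (s + 1) (s + 4), with roots -4, -1.
All eigenvalues have negative real part, so the system is asymptotically stable.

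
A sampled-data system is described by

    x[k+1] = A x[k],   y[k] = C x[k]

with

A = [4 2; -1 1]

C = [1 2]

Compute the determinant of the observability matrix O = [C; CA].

0

CA = [[2, 4]]
Observability matrix O = [C; CA] = [[1, 2], [2, 4]]
det(O) = 1·4 - 2·2 = 4 - 4 = 0
Since det(O) = 0, rank(O) < 2 and the system is not completely observable.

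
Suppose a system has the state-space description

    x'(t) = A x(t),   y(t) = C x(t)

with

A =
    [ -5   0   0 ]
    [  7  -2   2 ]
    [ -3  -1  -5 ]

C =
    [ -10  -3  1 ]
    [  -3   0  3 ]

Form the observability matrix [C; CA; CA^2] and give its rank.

CA = [[26, 5, -11], [6, -3, -15]]
CA^2 = [[-62, 1, 65], [-6, 21, 69]]
Observability matrix O = [C; CA; CA^2] = [[-10, -3, 1], [-3, 0, 3], [26, 5, -11], [6, -3, -15], [-62, 1, 65], [-6, 21, 69]]
The columns c1, c2, c3 of O are linearly dependent: c1 - 3·c2 + c3 = 0 (check each entry), so rank(O) ≤ 2.
The 2×2 minor from rows 1, 2, columns 1, 2 is (-10)·0 - (-3)·(-3) = 0 - 9 = -9 ≠ 0, so rank(O) = 2.
rank(O) = 2 < n = 3, so the pair (A, C) is not completely observable.

2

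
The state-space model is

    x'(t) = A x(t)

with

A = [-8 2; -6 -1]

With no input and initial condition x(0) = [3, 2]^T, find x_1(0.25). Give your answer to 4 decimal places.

det(sI - A) = s^2 - (tr A)s + det A, with tr A = (-8) + (-1) = -9 and det A = (-8)·(-1) - 2·(-6) = 8 - (-12) = 20.
So p(s) = det(sI - A) = s^2 + 9s + 20.
Factor s^2 + 9s + 20: two numbers with sum -9 and product 20 are -4 and -5, so s^2 + 9s + 20 = (s + 4)(s + 5).
Hence p(s) = (s + 4) (s + 5), with roots -5, -4.
The eigenvalues -5, -4 are distinct and real, so A is diagonalisable and x(t) = e^{At} x(0) = V diag(e^{λ_i t}) V^{-1} x(0), where the columns of V are the eigenvectors.
λ = -5: A - (-5)I = [[-3, 2], [-6, 4]]. Row 1 gives (-3)·v1 + 2·v2 = 0, so take v_1 = [-2, -3]^T.
λ = -4: A - (-4)I = [[-4, 2], [-6, 3]]. Row 1 gives (-4)·v1 + 2·v2 = 0, so take v_2 = [1, 2]^T.
V = [v_1 v_2] = [[-2, 1], [-3, 2]] has det V = -1, so V^{-1} = adj(V)/det V = [[-2, 1], [-3, 2]].
Modal coordinates z(0) = V^{-1} x(0): (-2)·3 + 1·2 = -4; (-3)·3 + 2·2 = -5; so z(0) = [-4, -5]^T.
x_1(t) = Σ_i (v_i)_1 · z_i(0) · e^{λ_i t} (row 1 of V times the modal terms).
x_1(0.25) = (-2)·(-4)·e^{-5·0.25} + 1·(-5)·e^{-4·0.25} = 8·0.286505 + (-5)·0.367879 = 0.4526.

0.4526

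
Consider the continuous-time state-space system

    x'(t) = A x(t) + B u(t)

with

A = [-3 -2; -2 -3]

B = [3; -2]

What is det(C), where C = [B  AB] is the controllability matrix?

AB = [[-5], [0]]
Controllability matrix C = [B  AB] = [[3, -5], [-2, 0]]
det(C) = 3·0 - (-5)·(-2) = 0 - 10 = -10
Since det(C) ≠ 0, rank(C) = 2 and the system is completely controllable.

-10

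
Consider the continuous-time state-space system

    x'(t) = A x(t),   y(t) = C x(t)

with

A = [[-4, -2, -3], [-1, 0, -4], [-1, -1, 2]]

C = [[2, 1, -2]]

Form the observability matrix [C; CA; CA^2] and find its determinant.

CA = [[-7, -2, -14]]
CA^2 = [[44, 28, 1]]
Observability matrix O = [C; CA; CA^2] = [[2, 1, -2], [-7, -2, -14], [44, 28, 1]]
Expanding along the first row, det(O) = 2·((-2)·1 - (-14)·28) - 1·((-7)·1 - (-14)·44) + (-2)·((-7)·28 - (-2)·44) = 2·390 - 1·609 + (-2)·(-108) = 387
Since det(O) ≠ 0, rank(O) = 3 and the system is completely observable.

387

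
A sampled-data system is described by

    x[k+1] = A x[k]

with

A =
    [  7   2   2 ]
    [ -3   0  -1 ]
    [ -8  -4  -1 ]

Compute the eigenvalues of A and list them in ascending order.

det(zI - A) = z^3 - (tr A)z^2 + (M11 + M22 + M33)z - det A, where Mii is the 2×2 principal minor of A obtained by deleting row i and column i.
tr A = 7 + 0 + (-1) = 6; M11 = 0·(-1) - (-1)·(-4) = 0 - 4 = -4; M22 = 7·(-1) - 2·(-8) = -7 - (-16) = 9; M33 = 7·0 - 2·(-3) = 0 - (-6) = 6; sum of minors = 11.
det A = 7·(0·(-1) - (-1)·(-4)) - 2·((-3)·(-1) - (-1)·(-8)) + 2·((-3)·(-4) - 0·(-8)) = 7·(-4) - 2·(-5) + 2·12 = 6.
So p(z) = det(zI - A) = z^3 - 6z^2 + 11z - 6.
Rational-root test: any integer root divides -6. Testing small divisors, z = 1 works: p(1) = 1 + (-6) + 11 + (-6) = 0, so (z - 1) is a factor.
Dividing, p(z) = (z - 1)(z^2 - 5z + 6).
Factor z^2 - 5z + 6: two numbers with sum 5 and product 6 are 3 and 2, so z^2 - 5z + 6 = (z - 3)(z - 2).
Hence p(z) = (z - 3) (z - 2) (z - 1), with roots 1, 2, 3.

1, 2, 3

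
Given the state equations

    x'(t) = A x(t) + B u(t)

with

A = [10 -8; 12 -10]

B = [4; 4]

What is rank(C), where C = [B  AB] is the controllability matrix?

AB = [[8], [8]]
Controllability matrix C = [B  AB] = [[4, 8], [4, 8]]
Every column of C is a scalar multiple of column 1 = [4, 4] (multipliers 1, 2), so the columns span a one-dimensional space.
C ≠ 0, hence rank(C) = 1.
rank(C) = 1 < n = 2, so the pair (A, B) is not completely controllable.

1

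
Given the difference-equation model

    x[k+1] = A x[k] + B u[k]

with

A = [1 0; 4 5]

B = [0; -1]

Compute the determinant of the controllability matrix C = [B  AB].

0

AB = [[0], [-5]]
Controllability matrix C = [B  AB] = [[0, 0], [-1, -5]]
det(C) = 0·(-5) - 0·(-1) = 0 - 0 = 0
Since det(C) = 0, rank(C) < 2 and the system is not completely controllable.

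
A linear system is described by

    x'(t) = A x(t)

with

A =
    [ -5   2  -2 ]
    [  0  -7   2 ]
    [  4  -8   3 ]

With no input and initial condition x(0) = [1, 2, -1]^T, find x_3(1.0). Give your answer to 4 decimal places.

-2.0875

det(sI - A) = s^3 - (tr A)s^2 + (M11 + M22 + M33)s - det A, where Mii is the 2×2 principal minor of A obtained by deleting row i and column i.
tr A = (-5) + (-7) + 3 = -9; M11 = (-7)·3 - 2·(-8) = -21 - (-16) = -5; M22 = (-5)·3 - (-2)·4 = -15 - (-8) = -7; M33 = (-5)·(-7) - 2·0 = 35 - 0 = 35; sum of minors = 23.
det A = (-5)·((-7)·3 - 2·(-8)) - 2·(0·3 - 2·4) + (-2)·(0·(-8) - (-7)·4) = (-5)·(-5) - 2·(-8) + (-2)·28 = -15.
So p(s) = det(sI - A) = s^3 + 9s^2 + 23s + 15.
Rational-root test: any integer root divides 15. Testing small divisors, s = -1 works: p(-1) = -1 + 9 + (-23) + 15 = 0, so (s + 1) is a factor.
Dividing, p(s) = (s + 1)(s^2 + 8s + 15).
Factor s^2 + 8s + 15: two numbers with sum -8 and product 15 are -3 and -5, so s^2 + 8s + 15 = (s + 3)(s + 5).
Hence p(s) = (s + 1) (s + 3) (s + 5), with roots -5, -3, -1.
The eigenvalues -5, -3, -1 are distinct and real, so A is diagonalisable and x(t) = e^{At} x(0) = V diag(e^{λ_i t}) V^{-1} x(0), where the columns of V are the eigenvectors.
λ = -5: A - (-5)I = [[0, 2, -2], [0, -2, 2], [4, -8, 8]]. v must be orthogonal to every row; (row 1) × (row 3) = [0, -8, -8], so take v_1 = [0, 1, 1]^T.
λ = -3: A - (-3)I = [[-2, 2, -2], [0, -4, 2], [4, -8, 6]]. v must be orthogonal to every row; (row 1) × (row 2) = [-4, 4, 8], so take v_2 = [-1, 1, 2]^T.
λ = -1: A - (-1)I = [[-4, 2, -2], [0, -6, 2], [4, -8, 4]]. v must be orthogonal to every row; (row 1) × (row 2) = [-8, 8, 24], so take v_3 = [1, -1, -3]^T.
V = [v_1 v_2 v_3] = [[0, -1, 1], [1, 1, -1], [1, 2, -3]] has det V = -1, so V^{-1} = adj(V)/det V = [[1, 1, 0], [-2, 1, -1], [-1, 1, -1]].
Modal coordinates z(0) = V^{-1} x(0): 1·1 + 1·2 + 0·(-1) = 3; (-2)·1 + 1·2 + (-1)·(-1) = 1; (-1)·1 + 1·2 + (-1)·(-1) = 2; so z(0) = [3, 1, 2]^T.
x_3(t) = Σ_i (v_i)_3 · z_i(0) · e^{λ_i t} (row 3 of V times the modal terms).
x_3(1.0) = 1·3·e^{-5·1.0} + 2·1·e^{-3·1.0} + (-3)·2·e^{-1·1.0} = 3·0.006738 + 2·0.049787 + (-6)·0.367879 = -2.0875.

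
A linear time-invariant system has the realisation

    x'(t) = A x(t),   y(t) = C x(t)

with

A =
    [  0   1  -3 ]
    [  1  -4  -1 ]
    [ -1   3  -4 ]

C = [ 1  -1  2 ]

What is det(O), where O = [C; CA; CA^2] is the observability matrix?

CA = [[-3, 11, -10]]
CA^2 = [[21, -77, 38]]
Observability matrix O = [C; CA; CA^2] = [[1, -1, 2], [-3, 11, -10], [21, -77, 38]]
Expanding along the first row, det(O) = 1·(11·38 - (-10)·(-77)) - (-1)·((-3)·38 - (-10)·21) + 2·((-3)·(-77) - 11·21) = 1·(-352) - (-1)·96 + 2·0 = -256
Since det(O) ≠ 0, rank(O) = 3 and the system is completely observable.

-256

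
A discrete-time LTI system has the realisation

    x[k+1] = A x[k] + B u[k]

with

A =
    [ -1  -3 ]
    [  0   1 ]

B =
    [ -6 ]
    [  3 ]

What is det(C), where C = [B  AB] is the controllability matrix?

AB = [[-3], [3]]
Controllability matrix C = [B  AB] = [[-6, -3], [3, 3]]
det(C) = (-6)·3 - (-3)·3 = -18 - (-9) = -9
Since det(C) ≠ 0, rank(C) = 2 and the system is completely controllable.

-9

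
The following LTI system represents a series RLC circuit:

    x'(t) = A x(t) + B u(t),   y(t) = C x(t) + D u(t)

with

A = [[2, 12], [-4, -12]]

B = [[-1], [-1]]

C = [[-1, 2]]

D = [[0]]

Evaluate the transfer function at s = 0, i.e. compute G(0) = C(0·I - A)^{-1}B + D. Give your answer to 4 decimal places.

G(0) = C(-A)^{-1}B + D = -C A^{-1} B + D.
det A = 24, so A^{-1} = (1/24)·adj(A) = [[-1/2, -1/2], [1/6, 1/12]]
A^{-1} B = [1, -1/4]^T
C A^{-1} B = -3/2
G(0) = D - C A^{-1} B = 0 - (-3/2) = 3/2 ≈ 1.5000

1.5000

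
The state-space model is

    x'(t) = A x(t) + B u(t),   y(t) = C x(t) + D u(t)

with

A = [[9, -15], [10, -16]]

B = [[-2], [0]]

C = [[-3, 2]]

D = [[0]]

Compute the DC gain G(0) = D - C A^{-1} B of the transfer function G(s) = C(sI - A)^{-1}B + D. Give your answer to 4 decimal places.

9.3333

G(0) = C(-A)^{-1}B + D = -C A^{-1} B + D.
det A = 6, so A^{-1} = (1/6)·adj(A) = [[-8/3, 5/2], [-5/3, 3/2]]
A^{-1} B = [16/3, 10/3]^T
C A^{-1} B = -28/3
G(0) = D - C A^{-1} B = 0 - (-28/3) = 28/3 ≈ 9.3333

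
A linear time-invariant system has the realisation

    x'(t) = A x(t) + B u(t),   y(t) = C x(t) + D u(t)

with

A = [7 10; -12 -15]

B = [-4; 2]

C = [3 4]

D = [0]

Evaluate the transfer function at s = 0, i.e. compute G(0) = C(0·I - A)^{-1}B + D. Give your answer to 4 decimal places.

G(0) = C(-A)^{-1}B + D = -C A^{-1} B + D.
det A = 15, so A^{-1} = (1/15)·adj(A) = [[-1, -2/3], [4/5, 7/15]]
A^{-1} B = [8/3, -34/15]^T
C A^{-1} B = -16/15
G(0) = D - C A^{-1} B = 0 - (-16/15) = 16/15 ≈ 1.0667

1.0667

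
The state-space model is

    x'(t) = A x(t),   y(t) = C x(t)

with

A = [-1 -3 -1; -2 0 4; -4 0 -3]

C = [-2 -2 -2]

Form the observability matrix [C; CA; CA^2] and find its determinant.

CA = [[14, 6, 0]]
CA^2 = [[-26, -42, 10]]
Observability matrix O = [C; CA; CA^2] = [[-2, -2, -2], [14, 6, 0], [-26, -42, 10]]
Expanding along the first row, det(O) = (-2)·(6·10 - 0·(-42)) - (-2)·(14·10 - 0·(-26)) + (-2)·(14·(-42) - 6·(-26)) = (-2)·60 - (-2)·140 + (-2)·(-432) = 1024
Since det(O) ≠ 0, rank(O) = 3 and the system is completely observable.

1024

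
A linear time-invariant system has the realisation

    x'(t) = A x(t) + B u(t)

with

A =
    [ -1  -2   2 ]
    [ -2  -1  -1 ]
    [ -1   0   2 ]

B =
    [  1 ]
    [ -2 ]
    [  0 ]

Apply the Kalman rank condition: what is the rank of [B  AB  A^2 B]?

AB = [[3], [0], [-1]]
A^2B = [[-5], [-5], [-5]]
Controllability matrix C = [B  AB  A^2B] = [[1, 3, -5], [-2, 0, -5], [0, -1, -5]]
det(C) = 1·(0·(-5) - (-5)·(-1)) - 3·((-2)·(-5) - (-5)·0) + (-5)·((-2)·(-1) - 0·0) = 1·(-5) - 3·10 + (-5)·2 = -45 ≠ 0, so rank(C) = 3.
rank(C) = 3 = n, so the pair (A, B) is completely controllable.

3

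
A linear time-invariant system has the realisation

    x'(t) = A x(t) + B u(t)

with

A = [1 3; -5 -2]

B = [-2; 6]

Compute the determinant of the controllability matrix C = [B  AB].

-92

AB = [[16], [-2]]
Controllability matrix C = [B  AB] = [[-2, 16], [6, -2]]
det(C) = (-2)·(-2) - 16·6 = 4 - 96 = -92
Since det(C) ≠ 0, rank(C) = 2 and the system is completely controllable.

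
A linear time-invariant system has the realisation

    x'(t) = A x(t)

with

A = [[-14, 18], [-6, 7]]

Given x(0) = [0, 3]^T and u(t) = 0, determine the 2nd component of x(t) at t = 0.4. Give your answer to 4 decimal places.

4.1739

det(sI - A) = s^2 - (tr A)s + det A, with tr A = (-14) + 7 = -7 and det A = (-14)·7 - 18·(-6) = -98 - (-108) = 10.
So p(s) = det(sI - A) = s^2 + 7s + 10.
Factor s^2 + 7s + 10: two numbers with sum -7 and product 10 are -2 and -5, so s^2 + 7s + 10 = (s + 2)(s + 5).
Hence p(s) = (s + 2) (s + 5), with roots -5, -2.
The eigenvalues -5, -2 are distinct and real, so A is diagonalisable and x(t) = e^{At} x(0) = V diag(e^{λ_i t}) V^{-1} x(0), where the columns of V are the eigenvectors.
λ = -5: A - (-5)I = [[-9, 18], [-6, 12]]. Row 1 gives (-9)·v1 + 18·v2 = 0, so take v_1 = [2, 1]^T.
λ = -2: A - (-2)I = [[-12, 18], [-6, 9]]. Row 1 gives (-12)·v1 + 18·v2 = 0, so take v_2 = [-3, -2]^T.
V = [v_1 v_2] = [[2, -3], [1, -2]] has det V = -1, so V^{-1} = adj(V)/det V = [[2, -3], [1, -2]].
Modal coordinates z(0) = V^{-1} x(0): 2·0 + (-3)·3 = -9; 1·0 + (-2)·3 = -6; so z(0) = [-9, -6]^T.
x_2(t) = Σ_i (v_i)_2 · z_i(0) · e^{λ_i t} (row 2 of V times the modal terms).
x_2(0.4) = 1·(-9)·e^{-5·0.4} + (-2)·(-6)·e^{-2·0.4} = (-9)·0.135335 + 12·0.449329 = 4.1739.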